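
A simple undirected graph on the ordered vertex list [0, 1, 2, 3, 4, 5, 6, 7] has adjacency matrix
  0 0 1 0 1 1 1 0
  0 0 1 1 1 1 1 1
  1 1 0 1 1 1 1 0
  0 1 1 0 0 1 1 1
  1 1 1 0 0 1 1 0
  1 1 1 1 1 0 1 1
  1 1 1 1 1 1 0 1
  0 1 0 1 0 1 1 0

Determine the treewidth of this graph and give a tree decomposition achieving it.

Treewidth 4.
One such decomposition:
Bags: B1 = {1, 2, 3, 5, 6}  B2 = {1, 3, 5, 6, 7}  B3 = {1, 2, 4, 5, 6}  B4 = {0, 2, 4, 5, 6}
Tree: B1–B2, B1–B3, B3–B4

The largest bag has 5 vertices, giving width 4; this decomposition certifies tw(G) ≤ 4. Conversely, {0, 2, 4, 5, 6} is a clique of size 5, and the vertices of any clique must share a bag in every tree decomposition; so some bag has ≥ 5 vertices and tw(G) ≥ 4. The upper and lower bounds meet at 4, so that is the treewidth.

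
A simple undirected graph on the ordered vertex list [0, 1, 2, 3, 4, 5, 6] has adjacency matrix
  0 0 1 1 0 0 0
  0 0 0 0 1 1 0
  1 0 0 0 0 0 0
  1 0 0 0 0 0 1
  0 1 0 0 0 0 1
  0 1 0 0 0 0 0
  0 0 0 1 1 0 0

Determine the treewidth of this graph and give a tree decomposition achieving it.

Treewidth 1.
Bags: B1 = {0, 2}  B2 = {0, 3}  B3 = {3, 6}  B4 = {4, 6}  B5 = {1, 4}  B6 = {1, 5}
Tree: B1–B2, B2–B3, B3–B4, B4–B5, B5–B6

The largest bag has 2 vertices, giving width 1; this decomposition certifies tw(G) ≤ 1. G has an edge, so its treewidth is at least 1. The upper and lower bounds meet at 1, so that is the treewidth.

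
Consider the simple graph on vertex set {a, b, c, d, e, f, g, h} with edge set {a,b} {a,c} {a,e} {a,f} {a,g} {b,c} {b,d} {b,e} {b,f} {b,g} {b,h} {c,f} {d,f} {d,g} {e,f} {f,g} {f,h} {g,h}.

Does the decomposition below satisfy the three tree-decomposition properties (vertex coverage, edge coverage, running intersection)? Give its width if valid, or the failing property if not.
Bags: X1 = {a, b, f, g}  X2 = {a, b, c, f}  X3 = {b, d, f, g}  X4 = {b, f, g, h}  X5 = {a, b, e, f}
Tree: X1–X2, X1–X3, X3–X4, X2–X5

Checking the three conditions: (i) the bags cover all of {a, b, c, d, e, f, g, h}; (ii) for each edge, some bag contains both endpoints; (iii) the bags containing any fixed vertex form a subtree. All hold, so the decomposition is valid with width 4 − 1 = 3.

Yes; width 3.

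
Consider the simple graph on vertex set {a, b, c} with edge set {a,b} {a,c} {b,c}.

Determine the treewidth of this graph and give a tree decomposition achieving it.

Treewidth 2.
Bags: B1 = {a, b, c}
Tree: (single bag)

A single bag containing all 3 vertices is trivially a valid decomposition of width 2. For the lower bound, the 3 vertices {a, b, c} are pairwise adjacent, and any tree decomposition puts a clique entirely inside one bag — forcing width ≥ 2. The upper and lower bounds meet at 2, so that is the treewidth.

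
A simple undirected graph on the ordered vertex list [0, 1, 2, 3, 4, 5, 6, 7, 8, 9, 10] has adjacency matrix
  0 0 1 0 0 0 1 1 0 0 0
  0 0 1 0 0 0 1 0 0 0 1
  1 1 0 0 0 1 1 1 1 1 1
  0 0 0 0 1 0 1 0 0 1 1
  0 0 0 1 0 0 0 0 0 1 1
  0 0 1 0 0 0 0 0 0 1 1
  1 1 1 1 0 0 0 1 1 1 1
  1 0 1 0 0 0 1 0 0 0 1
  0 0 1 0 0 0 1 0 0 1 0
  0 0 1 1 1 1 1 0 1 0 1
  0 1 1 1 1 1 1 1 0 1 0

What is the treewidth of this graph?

A width-3 tree decomposition is:
Bags: B1 = {0, 2, 6, 7}  B2 = {2, 6, 7, 10}  B3 = {2, 6, 9, 10}  B4 = {3, 6, 9, 10}  B5 = {2, 6, 8, 9}  B6 = {2, 5, 9, 10}  B7 = {3, 4, 9, 10}  B8 = {1, 2, 6, 10}
Tree: B1–B2, B2–B3, B3–B4, B3–B5, B3–B6, B4–B7, B3–B8
Each bag holds 4 vertices, so the decomposition has width 3, which upper-bounds the treewidth. On the other hand G contains the 4-clique {2, 5, 9, 10}. A clique must lie in a single bag of any decomposition, so no decomposition can have width below 3. Combining the bounds, tw(G) = 3.

3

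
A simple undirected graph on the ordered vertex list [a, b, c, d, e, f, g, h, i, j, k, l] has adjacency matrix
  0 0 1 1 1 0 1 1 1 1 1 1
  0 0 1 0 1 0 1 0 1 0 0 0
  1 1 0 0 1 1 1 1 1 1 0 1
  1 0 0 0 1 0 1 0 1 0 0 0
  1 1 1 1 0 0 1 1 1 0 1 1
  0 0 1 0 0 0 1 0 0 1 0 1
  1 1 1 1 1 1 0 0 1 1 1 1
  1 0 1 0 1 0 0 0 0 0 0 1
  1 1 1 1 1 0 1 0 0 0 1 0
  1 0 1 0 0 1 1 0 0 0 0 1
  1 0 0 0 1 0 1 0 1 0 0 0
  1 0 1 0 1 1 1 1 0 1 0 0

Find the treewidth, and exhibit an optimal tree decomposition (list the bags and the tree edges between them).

Each bag holds 5 vertices, so the decomposition has width 4, which upper-bounds the treewidth. Conversely, {a, d, e, g, i} is a clique of size 5, and the vertices of any clique must share a bag in every tree decomposition; so some bag has ≥ 5 vertices and tw(G) ≥ 4. Hence tw(G) = 4 exactly.

Treewidth 4.
One optimal decomposition is:
Bags: B1 = {a, c, e, g, l}  B2 = {a, c, e, g, i}  B3 = {a, e, g, i, k}  B4 = {a, d, e, g, i}  B5 = {a, c, g, j, l}  B6 = {b, c, e, g, i}  B7 = {c, f, g, j, l}  B8 = {a, c, e, h, l}
Tree: B1–B2, B2–B3, B2–B4, B1–B5, B2–B6, B5–B7, B1–B8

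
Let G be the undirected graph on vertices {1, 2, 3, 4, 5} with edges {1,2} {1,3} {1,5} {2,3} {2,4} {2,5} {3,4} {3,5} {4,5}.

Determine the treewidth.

A width-3 tree decomposition is:
Bags: B1 = {1, 2, 3, 5}  B2 = {2, 3, 4, 5}
Tree: B1–B2
Each bag holds 4 vertices, so the decomposition has width 3, which upper-bounds the treewidth. On the other hand G contains the 4-clique {1, 2, 3, 5}. A clique must lie in a single bag of any decomposition, so no decomposition can have width below 3. Therefore the treewidth is 3.

3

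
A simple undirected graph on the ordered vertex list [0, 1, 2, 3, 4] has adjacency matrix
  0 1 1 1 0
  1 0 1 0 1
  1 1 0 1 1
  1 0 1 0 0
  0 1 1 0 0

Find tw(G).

A width-2 tree decomposition is:
Bags: B1 = {0, 2, 3}  B2 = {0, 1, 2}  B3 = {1, 2, 4}
Tree: B1–B2, B2–B3
Every bag has size at most 3, so the width is 3 − 1 = 2 and tw(G) ≤ 2. For the lower bound, the 3 vertices {0, 1, 2} are pairwise adjacent, and any tree decomposition puts a clique entirely inside one bag — forcing width ≥ 2. Combining the bounds, tw(G) = 2.

2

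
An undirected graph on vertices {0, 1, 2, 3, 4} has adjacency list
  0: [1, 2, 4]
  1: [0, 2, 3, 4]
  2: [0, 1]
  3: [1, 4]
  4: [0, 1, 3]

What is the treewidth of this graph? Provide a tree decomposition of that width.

The largest bag has 3 vertices, giving width 2; this decomposition certifies tw(G) ≤ 2. On the other hand G contains the 3-clique {0, 1, 2}. A clique must lie in a single bag of any decomposition, so no decomposition can have width below 2. Combining the bounds, tw(G) = 2.

Treewidth 2.
One such decomposition:
Bags: B1 = {1, 3, 4}  B2 = {0, 1, 4}  B3 = {0, 1, 2}
Tree: B1–B2, B2–B3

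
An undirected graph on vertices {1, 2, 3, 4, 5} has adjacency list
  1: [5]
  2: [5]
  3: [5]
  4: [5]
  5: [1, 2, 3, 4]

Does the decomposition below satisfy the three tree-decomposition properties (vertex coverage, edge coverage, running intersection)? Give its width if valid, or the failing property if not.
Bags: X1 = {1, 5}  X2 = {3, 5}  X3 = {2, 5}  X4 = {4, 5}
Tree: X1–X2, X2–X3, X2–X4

Every vertex of G appears in some bag (union = {1, 2, 3, 4, 5}); every edge is covered by a bag; and for each vertex v the set of bags containing v is connected in the bag tree. The decomposition is therefore valid. The largest bag has 2 vertices, so the width is 1.

Yes; width 1.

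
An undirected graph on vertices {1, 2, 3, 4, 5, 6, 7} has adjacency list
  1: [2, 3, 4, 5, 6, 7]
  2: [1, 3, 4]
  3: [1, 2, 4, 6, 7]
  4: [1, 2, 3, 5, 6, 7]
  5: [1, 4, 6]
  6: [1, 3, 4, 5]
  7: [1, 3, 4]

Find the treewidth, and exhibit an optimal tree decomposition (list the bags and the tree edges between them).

Every bag has size at most 4, so the width is 4 − 1 = 3 and tw(G) ≤ 3. For the lower bound, the 4 vertices {1, 2, 3, 4} are pairwise adjacent, and any tree decomposition puts a clique entirely inside one bag — forcing width ≥ 3. The upper and lower bounds meet at 3, so that is the treewidth.

Treewidth 3.
One optimal decomposition is:
Bags: B1 = {1, 3, 4, 6}  B2 = {1, 2, 3, 4}  B3 = {1, 3, 4, 7}  B4 = {1, 4, 5, 6}
Tree: B1–B2, B2–B3, B1–B4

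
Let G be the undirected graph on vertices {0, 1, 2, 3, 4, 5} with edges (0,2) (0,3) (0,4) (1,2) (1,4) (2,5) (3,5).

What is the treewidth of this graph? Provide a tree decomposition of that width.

The largest bag has 3 vertices, giving width 2; this decomposition certifies tw(G) ≤ 2. Since 5–3–0–2–5 is a cycle in G, G is not acyclic. Forests are exactly the graphs of treewidth ≤ 1, so tw(G) ≥ 2. The upper and lower bounds meet at 2, so that is the treewidth.

Treewidth 2.
Bags: B1 = {2, 3, 5}  B2 = {0, 2, 3}  B3 = {0, 1, 2}  B4 = {0, 1, 4}
Tree: B1–B2, B2–B3, B3–B4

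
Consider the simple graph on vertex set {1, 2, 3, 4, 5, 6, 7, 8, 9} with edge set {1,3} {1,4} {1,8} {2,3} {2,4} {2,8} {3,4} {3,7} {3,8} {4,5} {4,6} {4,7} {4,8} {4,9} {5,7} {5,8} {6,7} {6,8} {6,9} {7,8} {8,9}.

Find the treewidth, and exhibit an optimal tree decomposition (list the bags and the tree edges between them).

Treewidth 3.
Bags: B1 = {1, 3, 4, 8}  B2 = {2, 3, 4, 8}  B3 = {3, 4, 7, 8}  B4 = {4, 5, 7, 8}  B5 = {4, 6, 7, 8}  B6 = {4, 6, 8, 9}
Tree: B1–B2, B1–B3, B3–B4, B3–B5, B5–B6

Every bag has size at most 4, so the width is 4 − 1 = 3 and tw(G) ≤ 3. Conversely, {4, 6, 8, 9} is a clique of size 4, and the vertices of any clique must share a bag in every tree decomposition; so some bag has ≥ 4 vertices and tw(G) ≥ 3. Hence tw(G) = 3 exactly.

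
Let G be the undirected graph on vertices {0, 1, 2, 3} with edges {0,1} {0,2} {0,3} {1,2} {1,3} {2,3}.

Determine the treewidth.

A width-3 tree decomposition is:
Bags: B1 = {0, 1, 2, 3}
Tree: (single bag)
With just one bag of size 4, the width is 4 − 1 = 3, so tw(G) ≤ 3. For the lower bound, the 4 vertices {0, 1, 2, 3} are pairwise adjacent, and any tree decomposition puts a clique entirely inside one bag — forcing width ≥ 3. Combining the bounds, tw(G) = 3.

3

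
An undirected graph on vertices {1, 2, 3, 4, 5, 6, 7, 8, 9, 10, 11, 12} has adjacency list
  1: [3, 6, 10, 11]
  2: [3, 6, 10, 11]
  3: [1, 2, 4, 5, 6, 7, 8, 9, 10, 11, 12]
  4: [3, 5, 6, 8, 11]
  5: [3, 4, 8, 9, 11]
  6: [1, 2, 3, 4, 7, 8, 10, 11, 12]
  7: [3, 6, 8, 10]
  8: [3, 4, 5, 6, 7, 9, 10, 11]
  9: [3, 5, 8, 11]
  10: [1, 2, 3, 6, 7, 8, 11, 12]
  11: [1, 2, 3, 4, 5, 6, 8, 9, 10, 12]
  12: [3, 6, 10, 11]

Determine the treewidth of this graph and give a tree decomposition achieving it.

Every bag has size at most 5, so the width is 5 − 1 = 4 and tw(G) ≤ 4. Conversely, {3, 5, 8, 9, 11} is a clique of size 5, and the vertices of any clique must share a bag in every tree decomposition; so some bag has ≥ 5 vertices and tw(G) ≥ 4. Hence tw(G) = 4 exactly.

Treewidth 4.
One such decomposition:
Bags: B1 = {3, 6, 10, 11, 12}  B2 = {1, 3, 6, 10, 11}  B3 = {3, 6, 8, 10, 11}  B4 = {3, 4, 6, 8, 11}  B5 = {2, 3, 6, 10, 11}  B6 = {3, 6, 7, 8, 10}  B7 = {3, 4, 5, 8, 11}  B8 = {3, 5, 8, 9, 11}
Tree: B1–B2, B2–B3, B3–B4, B2–B5, B3–B6, B4–B7, B7–B8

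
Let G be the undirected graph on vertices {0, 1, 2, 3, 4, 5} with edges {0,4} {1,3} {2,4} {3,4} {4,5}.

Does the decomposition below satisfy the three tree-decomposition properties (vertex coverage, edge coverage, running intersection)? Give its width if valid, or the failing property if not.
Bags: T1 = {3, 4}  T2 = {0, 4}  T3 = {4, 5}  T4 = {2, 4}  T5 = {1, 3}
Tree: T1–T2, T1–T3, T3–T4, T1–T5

Every vertex of G appears in some bag (union = {0, 1, 2, 3, 4, 5}); every edge is covered by a bag; and for each vertex v the set of bags containing v is connected in the bag tree. The decomposition is therefore valid. The largest bag has 2 vertices, so the width is 1.

Yes; width 1.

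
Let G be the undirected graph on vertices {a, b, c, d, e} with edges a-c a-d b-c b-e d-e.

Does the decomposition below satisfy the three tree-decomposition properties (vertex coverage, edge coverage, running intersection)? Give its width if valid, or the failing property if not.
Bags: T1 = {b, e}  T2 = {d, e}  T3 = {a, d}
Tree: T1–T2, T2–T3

A tree decomposition must satisfy three properties: every vertex lies in some bag; for every edge, both endpoints lie together in some bag; and for every vertex, the bags containing it form a connected subtree. Here vertex c appears in no bag, so the decomposition is invalid.

No — vertex c appears in no bag.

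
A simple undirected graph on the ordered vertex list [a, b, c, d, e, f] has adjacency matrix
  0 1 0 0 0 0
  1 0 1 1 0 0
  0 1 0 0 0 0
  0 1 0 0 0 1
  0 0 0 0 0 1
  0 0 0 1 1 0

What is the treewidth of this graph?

1

A width-1 tree decomposition is:
Bags: B1 = {d, f}  B2 = {e, f}  B3 = {b, d}  B4 = {b, c}  B5 = {a, b}
Tree: B1–B2, B1–B3, B3–B4, B4–B5
The largest bag has 2 vertices, giving width 1; this decomposition certifies tw(G) ≤ 1. G has an edge, so its treewidth is at least 1. Hence tw(G) = 1 exactly.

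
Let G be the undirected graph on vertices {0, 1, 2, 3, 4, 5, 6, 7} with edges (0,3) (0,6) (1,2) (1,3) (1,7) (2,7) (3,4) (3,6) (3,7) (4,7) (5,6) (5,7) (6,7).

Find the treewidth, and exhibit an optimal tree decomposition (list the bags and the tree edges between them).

Treewidth 2.
One such decomposition:
Bags: B1 = {3, 4, 7}  B2 = {3, 6, 7}  B3 = {0, 3, 6}  B4 = {5, 6, 7}  B5 = {1, 3, 7}  B6 = {1, 2, 7}
Tree: B1–B2, B2–B3, B2–B4, B1–B5, B5–B6

The largest bag has 3 vertices, giving width 2; this decomposition certifies tw(G) ≤ 2. For the lower bound, the 3 vertices {0, 3, 6} are pairwise adjacent, and any tree decomposition puts a clique entirely inside one bag — forcing width ≥ 2. Combining the bounds, tw(G) = 2.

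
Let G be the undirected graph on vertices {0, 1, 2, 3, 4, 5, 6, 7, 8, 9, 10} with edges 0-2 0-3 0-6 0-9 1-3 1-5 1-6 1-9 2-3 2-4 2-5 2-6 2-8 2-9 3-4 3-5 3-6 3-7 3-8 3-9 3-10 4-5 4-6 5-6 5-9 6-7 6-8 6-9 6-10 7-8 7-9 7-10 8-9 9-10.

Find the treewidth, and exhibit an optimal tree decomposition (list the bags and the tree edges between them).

Treewidth 4.
One such decomposition:
Bags: B1 = {2, 3, 5, 6, 9}  B2 = {2, 3, 6, 8, 9}  B3 = {0, 2, 3, 6, 9}  B4 = {3, 6, 7, 8, 9}  B5 = {2, 3, 4, 5, 6}  B6 = {3, 6, 7, 9, 10}  B7 = {1, 3, 5, 6, 9}
Tree: B1–B2, B2–B3, B2–B4, B1–B5, B4–B6, B1–B7

Every bag has size at most 5, so the width is 5 − 1 = 4 and tw(G) ≤ 4. Conversely, {1, 3, 5, 6, 9} is a clique of size 5, and the vertices of any clique must share a bag in every tree decomposition; so some bag has ≥ 5 vertices and tw(G) ≥ 4. Therefore the treewidth is 4.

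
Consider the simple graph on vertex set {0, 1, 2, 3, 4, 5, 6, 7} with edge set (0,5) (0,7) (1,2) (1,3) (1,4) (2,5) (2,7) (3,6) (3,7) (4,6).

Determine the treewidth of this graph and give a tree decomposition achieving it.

The largest bag has 3 vertices, giving width 2; this decomposition certifies tw(G) ≤ 2. The edges 4–6–3–1–4 form a cycle, so G is not a tree and its treewidth is at least 2. The upper and lower bounds meet at 2, so that is the treewidth.

Treewidth 2.
One such decomposition:
Bags: B1 = {1, 4, 6}  B2 = {1, 3, 6}  B3 = {1, 2, 3}  B4 = {2, 3, 7}  B5 = {2, 5, 7}  B6 = {0, 5, 7}
Tree: B1–B2, B2–B3, B3–B4, B4–B5, B5–B6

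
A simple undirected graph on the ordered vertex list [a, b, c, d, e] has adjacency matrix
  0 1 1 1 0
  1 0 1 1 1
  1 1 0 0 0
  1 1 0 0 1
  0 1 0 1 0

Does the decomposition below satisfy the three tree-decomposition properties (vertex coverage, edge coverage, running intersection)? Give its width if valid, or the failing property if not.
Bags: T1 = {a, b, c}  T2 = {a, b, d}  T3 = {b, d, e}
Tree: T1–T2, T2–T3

Every vertex of G appears in some bag (union = {a, b, c, d, e}); every edge is covered by a bag; and for each vertex v the set of bags containing v is connected in the bag tree. The decomposition is therefore valid. The largest bag has 3 vertices, so the width is 2.

Yes; width 2.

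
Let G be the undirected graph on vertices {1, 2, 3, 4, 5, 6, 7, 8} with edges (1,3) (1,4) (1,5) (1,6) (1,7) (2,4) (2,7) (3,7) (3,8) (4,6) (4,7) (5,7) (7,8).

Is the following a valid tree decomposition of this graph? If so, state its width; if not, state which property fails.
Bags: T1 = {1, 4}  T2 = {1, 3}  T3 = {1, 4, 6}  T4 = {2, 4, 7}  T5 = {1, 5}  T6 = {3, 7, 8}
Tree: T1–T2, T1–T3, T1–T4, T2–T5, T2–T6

No — edge (7,1) lies in no bag.

A tree decomposition must satisfy three properties: every vertex lies in some bag; for every edge, both endpoints lie together in some bag; and for every vertex, the bags containing it form a connected subtree. Here edge (7,1) lies in no bag, so the decomposition is invalid.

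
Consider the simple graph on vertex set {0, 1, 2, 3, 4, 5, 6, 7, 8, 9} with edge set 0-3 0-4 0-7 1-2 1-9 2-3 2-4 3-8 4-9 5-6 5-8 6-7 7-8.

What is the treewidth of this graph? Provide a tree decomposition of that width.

Treewidth 2.
One optimal decomposition is:
Bags: B1 = {1, 2, 9}  B2 = {2, 4, 9}  B3 = {2, 3, 4}  B4 = {0, 3, 4}  B5 = {0, 3, 8}  B6 = {0, 7, 8}  B7 = {5, 7, 8}  B8 = {5, 6, 7}
Tree: B1–B2, B2–B3, B3–B4, B4–B5, B5–B6, B6–B7, B7–B8

Each bag holds 3 vertices, so the decomposition has width 2, which upper-bounds the treewidth. The edges 1–9–4–2–1 form a cycle, so G is not a tree and its treewidth is at least 2. The upper and lower bounds meet at 2, so that is the treewidth.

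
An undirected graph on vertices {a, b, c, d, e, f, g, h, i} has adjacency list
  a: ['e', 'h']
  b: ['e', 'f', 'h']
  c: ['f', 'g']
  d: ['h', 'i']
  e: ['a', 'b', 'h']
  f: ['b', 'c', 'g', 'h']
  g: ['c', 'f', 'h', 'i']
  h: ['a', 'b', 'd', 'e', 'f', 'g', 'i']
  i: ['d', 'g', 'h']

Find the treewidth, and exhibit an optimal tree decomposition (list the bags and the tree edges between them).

The largest bag has 3 vertices, giving width 2; this decomposition certifies tw(G) ≤ 2. For the lower bound, the 3 vertices {d, h, i} are pairwise adjacent, and any tree decomposition puts a clique entirely inside one bag — forcing width ≥ 2. Combining the bounds, tw(G) = 2.

Treewidth 2.
One such decomposition:
Bags: B1 = {f, g, h}  B2 = {g, h, i}  B3 = {c, f, g}  B4 = {b, f, h}  B5 = {d, h, i}  B6 = {b, e, h}  B7 = {a, e, h}
Tree: B1–B2, B1–B3, B1–B4, B2–B5, B4–B6, B6–B7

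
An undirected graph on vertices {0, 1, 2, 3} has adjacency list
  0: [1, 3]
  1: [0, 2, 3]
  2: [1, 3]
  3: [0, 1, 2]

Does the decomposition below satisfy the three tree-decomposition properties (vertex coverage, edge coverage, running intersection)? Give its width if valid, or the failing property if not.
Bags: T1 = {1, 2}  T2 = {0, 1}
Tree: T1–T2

A tree decomposition must satisfy three properties: every vertex lies in some bag; for every edge, both endpoints lie together in some bag; and for every vertex, the bags containing it form a connected subtree. Here vertex 3 appears in no bag, so the decomposition is invalid.

No — vertex 3 appears in no bag.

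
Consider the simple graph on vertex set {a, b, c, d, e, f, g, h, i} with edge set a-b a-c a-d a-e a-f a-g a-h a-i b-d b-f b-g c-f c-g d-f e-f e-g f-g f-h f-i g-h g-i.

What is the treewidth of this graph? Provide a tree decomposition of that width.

Treewidth 3.
One optimal decomposition is:
Bags: B1 = {a, f, g, i}  B2 = {a, b, f, g}  B3 = {a, e, f, g}  B4 = {a, f, g, h}  B5 = {a, b, d, f}  B6 = {a, c, f, g}
Tree: B1–B2, B2–B3, B1–B4, B2–B5, B1–B6

The largest bag has 4 vertices, giving width 3; this decomposition certifies tw(G) ≤ 3. On the other hand G contains the 4-clique {a, b, d, f}. A clique must lie in a single bag of any decomposition, so no decomposition can have width below 3. Combining the bounds, tw(G) = 3.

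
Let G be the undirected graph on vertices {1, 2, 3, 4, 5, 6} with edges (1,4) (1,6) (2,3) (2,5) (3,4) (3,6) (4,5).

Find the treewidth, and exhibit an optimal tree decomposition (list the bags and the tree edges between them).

Treewidth 2.
One optimal decomposition is:
Bags: B1 = {2, 3, 5}  B2 = {3, 4, 5}  B3 = {3, 4, 6}  B4 = {1, 4, 6}
Tree: B1–B2, B2–B3, B3–B4

Each bag holds 3 vertices, so the decomposition has width 2, which upper-bounds the treewidth. For the lower bound, G contains the cycle 2–5–4–3–2, so G is not a forest; only forests have treewidth ≤ 1, hence tw(G) ≥ 2. Therefore the treewidth is 2.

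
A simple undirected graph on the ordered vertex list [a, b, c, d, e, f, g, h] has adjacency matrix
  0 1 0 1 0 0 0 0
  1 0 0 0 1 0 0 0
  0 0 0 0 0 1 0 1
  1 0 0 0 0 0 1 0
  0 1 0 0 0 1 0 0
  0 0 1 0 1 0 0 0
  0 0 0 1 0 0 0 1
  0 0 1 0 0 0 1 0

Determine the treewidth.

A width-2 tree decomposition is:
Bags: B1 = {c, e, f}  B2 = {b, c, e}  B3 = {a, b, c}  B4 = {a, c, d}  B5 = {c, d, g}  B6 = {c, g, h}
Tree: B1–B2, B2–B3, B3–B4, B4–B5, B5–B6
The largest bag has 3 vertices, giving width 2; this decomposition certifies tw(G) ≤ 2. The edges c–f–e–b–a–d–g–h–c form a cycle, so G is not a tree and its treewidth is at least 2. Combining the bounds, tw(G) = 2.

2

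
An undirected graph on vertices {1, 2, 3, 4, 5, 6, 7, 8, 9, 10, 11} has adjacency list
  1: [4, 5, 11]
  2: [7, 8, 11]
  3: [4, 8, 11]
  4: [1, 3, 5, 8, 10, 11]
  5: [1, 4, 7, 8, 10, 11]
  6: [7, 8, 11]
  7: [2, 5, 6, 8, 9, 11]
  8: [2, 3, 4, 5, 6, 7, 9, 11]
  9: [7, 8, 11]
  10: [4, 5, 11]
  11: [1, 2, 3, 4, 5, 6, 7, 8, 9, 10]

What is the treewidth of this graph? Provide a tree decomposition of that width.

Every bag has size at most 4, so the width is 4 − 1 = 3 and tw(G) ≤ 3. On the other hand G contains the 4-clique {3, 4, 8, 11}. A clique must lie in a single bag of any decomposition, so no decomposition can have width below 3. Therefore the treewidth is 3.

Treewidth 3.
Bags: B1 = {5, 7, 8, 11}  B2 = {7, 8, 9, 11}  B3 = {4, 5, 8, 11}  B4 = {1, 4, 5, 11}  B5 = {2, 7, 8, 11}  B6 = {6, 7, 8, 11}  B7 = {3, 4, 8, 11}  B8 = {4, 5, 10, 11}
Tree: B1–B2, B1–B3, B3–B4, B1–B5, B2–B6, B3–B7, B3–B8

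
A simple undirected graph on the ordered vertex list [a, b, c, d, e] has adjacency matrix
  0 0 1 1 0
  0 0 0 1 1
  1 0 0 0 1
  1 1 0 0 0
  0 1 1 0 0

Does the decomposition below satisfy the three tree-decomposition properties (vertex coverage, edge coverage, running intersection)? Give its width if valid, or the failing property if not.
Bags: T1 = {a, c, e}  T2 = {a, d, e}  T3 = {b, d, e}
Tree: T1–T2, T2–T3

Every vertex of G appears in some bag (union = {a, b, c, d, e}); every edge is covered by a bag; and for each vertex v the set of bags containing v is connected in the bag tree. The decomposition is therefore valid. The largest bag has 3 vertices, so the width is 2.

Yes; width 2.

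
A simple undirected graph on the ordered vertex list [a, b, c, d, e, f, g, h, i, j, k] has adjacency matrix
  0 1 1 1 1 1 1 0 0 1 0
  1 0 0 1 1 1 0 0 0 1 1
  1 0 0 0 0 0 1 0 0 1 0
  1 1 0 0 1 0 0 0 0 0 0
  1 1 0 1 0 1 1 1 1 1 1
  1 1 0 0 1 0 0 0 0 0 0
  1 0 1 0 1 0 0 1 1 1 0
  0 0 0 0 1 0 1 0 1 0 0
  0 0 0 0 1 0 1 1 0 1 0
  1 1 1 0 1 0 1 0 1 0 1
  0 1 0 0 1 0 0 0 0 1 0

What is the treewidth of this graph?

A width-3 tree decomposition is:
Bags: B1 = {a, b, e, j}  B2 = {a, e, g, j}  B3 = {e, g, i, j}  B4 = {e, g, h, i}  B5 = {a, c, g, j}  B6 = {a, b, e, f}  B7 = {b, e, j, k}  B8 = {a, b, d, e}
Tree: B1–B2, B2–B3, B3–B4, B2–B5, B1–B6, B1–B7, B6–B8
Each bag holds 4 vertices, so the decomposition has width 3, which upper-bounds the treewidth. Conversely, {a, e, g, j} is a clique of size 4, and the vertices of any clique must share a bag in every tree decomposition; so some bag has ≥ 4 vertices and tw(G) ≥ 3. Therefore the treewidth is 3.

3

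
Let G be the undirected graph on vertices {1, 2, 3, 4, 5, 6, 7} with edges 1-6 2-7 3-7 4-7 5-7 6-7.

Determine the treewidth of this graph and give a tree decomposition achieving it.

Each bag holds 2 vertices, so the decomposition has width 1, which upper-bounds the treewidth. G has an edge, so its treewidth is at least 1. The upper and lower bounds meet at 1, so that is the treewidth.

Treewidth 1.
Bags: B1 = {3, 7}  B2 = {5, 7}  B3 = {6, 7}  B4 = {4, 7}  B5 = {2, 7}  B6 = {1, 6}
Tree: B1–B2, B1–B3, B2–B4, B4–B5, B3–B6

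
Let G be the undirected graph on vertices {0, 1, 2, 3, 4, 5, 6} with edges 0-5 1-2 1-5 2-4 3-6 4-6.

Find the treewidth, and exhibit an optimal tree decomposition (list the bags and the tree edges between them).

Each bag holds 2 vertices, so the decomposition has width 1, which upper-bounds the treewidth. Since G has at least one edge (e.g. 3–6), it is not an edgeless graph, so tw(G) ≥ 1. Therefore the treewidth is 1.

Treewidth 1.
One optimal decomposition is:
Bags: B1 = {3, 6}  B2 = {4, 6}  B3 = {2, 4}  B4 = {1, 2}  B5 = {1, 5}  B6 = {0, 5}
Tree: B1–B2, B2–B3, B3–B4, B4–B5, B5–B6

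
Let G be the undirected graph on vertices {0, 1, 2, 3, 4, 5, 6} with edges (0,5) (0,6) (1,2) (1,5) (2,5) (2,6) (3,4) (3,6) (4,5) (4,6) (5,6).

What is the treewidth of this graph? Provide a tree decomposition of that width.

The largest bag has 3 vertices, giving width 2; this decomposition certifies tw(G) ≤ 2. On the other hand G contains the 3-clique {3, 4, 6}. A clique must lie in a single bag of any decomposition, so no decomposition can have width below 2. Therefore the treewidth is 2.

Treewidth 2.
One such decomposition:
Bags: B1 = {2, 5, 6}  B2 = {1, 2, 5}  B3 = {4, 5, 6}  B4 = {3, 4, 6}  B5 = {0, 5, 6}
Tree: B1–B2, B1–B3, B3–B4, B1–B5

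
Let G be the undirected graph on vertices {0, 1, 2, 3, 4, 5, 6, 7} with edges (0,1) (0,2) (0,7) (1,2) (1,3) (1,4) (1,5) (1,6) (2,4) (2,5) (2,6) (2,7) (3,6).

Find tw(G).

A width-2 tree decomposition is:
Bags: B1 = {1, 2, 5}  B2 = {1, 2, 6}  B3 = {1, 3, 6}  B4 = {1, 2, 4}  B5 = {0, 1, 2}  B6 = {0, 2, 7}
Tree: B1–B2, B2–B3, B2–B4, B4–B5, B5–B6
The largest bag has 3 vertices, giving width 2; this decomposition certifies tw(G) ≤ 2. Conversely, {0, 1, 2} is a clique of size 3, and the vertices of any clique must share a bag in every tree decomposition; so some bag has ≥ 3 vertices and tw(G) ≥ 2. Therefore the treewidth is 2.

2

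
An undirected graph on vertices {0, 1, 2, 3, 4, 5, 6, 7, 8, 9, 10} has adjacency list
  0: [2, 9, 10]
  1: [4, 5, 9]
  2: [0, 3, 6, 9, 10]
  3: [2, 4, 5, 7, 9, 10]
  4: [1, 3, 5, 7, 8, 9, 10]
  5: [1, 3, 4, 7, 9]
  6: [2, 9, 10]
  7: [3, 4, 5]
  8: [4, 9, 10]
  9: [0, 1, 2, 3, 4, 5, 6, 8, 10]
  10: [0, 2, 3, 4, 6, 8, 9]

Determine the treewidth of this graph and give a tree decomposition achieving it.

Each bag holds 4 vertices, so the decomposition has width 3, which upper-bounds the treewidth. For the lower bound, the 4 vertices {1, 4, 5, 9} are pairwise adjacent, and any tree decomposition puts a clique entirely inside one bag — forcing width ≥ 3. Hence tw(G) = 3 exactly.

Treewidth 3.
Bags: B1 = {3, 4, 9, 10}  B2 = {2, 3, 9, 10}  B3 = {2, 6, 9, 10}  B4 = {4, 8, 9, 10}  B5 = {3, 4, 5, 9}  B6 = {0, 2, 9, 10}  B7 = {1, 4, 5, 9}  B8 = {3, 4, 5, 7}
Tree: B1–B2, B2–B3, B1–B4, B1–B5, B2–B6, B5–B7, B5–B8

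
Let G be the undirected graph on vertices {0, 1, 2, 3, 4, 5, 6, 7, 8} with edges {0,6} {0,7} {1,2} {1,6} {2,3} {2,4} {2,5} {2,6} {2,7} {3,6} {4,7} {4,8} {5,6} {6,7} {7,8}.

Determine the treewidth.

2

A width-2 tree decomposition is:
Bags: B1 = {2, 3, 6}  B2 = {2, 5, 6}  B3 = {2, 6, 7}  B4 = {2, 4, 7}  B5 = {4, 7, 8}  B6 = {1, 2, 6}  B7 = {0, 6, 7}
Tree: B1–B2, B1–B3, B3–B4, B4–B5, B1–B6, B3–B7
Each bag holds 3 vertices, so the decomposition has width 2, which upper-bounds the treewidth. On the other hand G contains the 3-clique {0, 6, 7}. A clique must lie in a single bag of any decomposition, so no decomposition can have width below 2. Combining the bounds, tw(G) = 2.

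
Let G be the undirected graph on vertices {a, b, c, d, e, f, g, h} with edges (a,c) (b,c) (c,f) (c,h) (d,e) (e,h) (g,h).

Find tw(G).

A width-1 tree decomposition is:
Bags: B1 = {e, h}  B2 = {d, e}  B3 = {c, h}  B4 = {g, h}  B5 = {b, c}  B6 = {a, c}  B7 = {c, f}
Tree: B1–B2, B1–B3, B3–B4, B3–B5, B3–B6, B6–B7
The largest bag has 2 vertices, giving width 1; this decomposition certifies tw(G) ≤ 1. G has an edge, so its treewidth is at least 1. The upper and lower bounds meet at 1, so that is the treewidth.

1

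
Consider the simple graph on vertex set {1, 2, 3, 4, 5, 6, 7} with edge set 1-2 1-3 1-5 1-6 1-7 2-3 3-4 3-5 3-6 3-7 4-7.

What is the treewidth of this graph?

2

A width-2 tree decomposition is:
Bags: B1 = {1, 3, 6}  B2 = {1, 2, 3}  B3 = {1, 3, 7}  B4 = {1, 3, 5}  B5 = {3, 4, 7}
Tree: B1–B2, B1–B3, B3–B4, B3–B5
Each bag holds 3 vertices, so the decomposition has width 2, which upper-bounds the treewidth. Conversely, {1, 2, 3} is a clique of size 3, and the vertices of any clique must share a bag in every tree decomposition; so some bag has ≥ 3 vertices and tw(G) ≥ 2. The upper and lower bounds meet at 2, so that is the treewidth.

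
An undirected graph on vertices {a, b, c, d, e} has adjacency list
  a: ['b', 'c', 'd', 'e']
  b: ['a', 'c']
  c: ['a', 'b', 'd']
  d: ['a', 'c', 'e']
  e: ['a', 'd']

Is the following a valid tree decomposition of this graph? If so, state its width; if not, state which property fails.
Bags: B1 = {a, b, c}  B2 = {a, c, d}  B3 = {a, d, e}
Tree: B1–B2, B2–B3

Yes; width 2.

Checking the three conditions: (i) the bags cover all of {a, b, c, d, e}; (ii) for each edge, some bag contains both endpoints; (iii) the bags containing any fixed vertex form a subtree. All hold, so the decomposition is valid with width 3 − 1 = 2.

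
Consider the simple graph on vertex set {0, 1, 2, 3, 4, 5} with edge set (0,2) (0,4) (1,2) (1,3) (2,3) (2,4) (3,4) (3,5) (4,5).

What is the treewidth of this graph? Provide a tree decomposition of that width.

Every bag has size at most 3, so the width is 3 − 1 = 2 and tw(G) ≤ 2. Conversely, {0, 2, 4} is a clique of size 3, and the vertices of any clique must share a bag in every tree decomposition; so some bag has ≥ 3 vertices and tw(G) ≥ 2. Combining the bounds, tw(G) = 2.

Treewidth 2.
One such decomposition:
Bags: B1 = {2, 3, 4}  B2 = {1, 2, 3}  B3 = {0, 2, 4}  B4 = {3, 4, 5}
Tree: B1–B2, B1–B3, B1–B4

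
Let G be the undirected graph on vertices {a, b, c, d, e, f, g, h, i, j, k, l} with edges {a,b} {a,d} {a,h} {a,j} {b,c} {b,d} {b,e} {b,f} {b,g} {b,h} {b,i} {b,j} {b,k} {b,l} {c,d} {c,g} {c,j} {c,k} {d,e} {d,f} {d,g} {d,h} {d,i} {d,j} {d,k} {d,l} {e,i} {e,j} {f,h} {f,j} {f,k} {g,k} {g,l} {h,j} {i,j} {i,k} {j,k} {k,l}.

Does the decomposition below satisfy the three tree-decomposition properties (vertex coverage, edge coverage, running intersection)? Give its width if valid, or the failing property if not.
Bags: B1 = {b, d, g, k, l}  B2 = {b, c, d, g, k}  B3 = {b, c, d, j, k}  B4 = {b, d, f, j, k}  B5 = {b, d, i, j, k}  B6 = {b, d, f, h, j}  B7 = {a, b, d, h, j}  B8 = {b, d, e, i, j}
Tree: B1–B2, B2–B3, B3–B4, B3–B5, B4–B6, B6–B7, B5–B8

Vertex coverage: the bags together contain {a, b, c, d, e, f, g, h, i, j, k, l}, the full vertex set. Edge coverage: each edge of G has both endpoints in at least one bag. Running intersection: for every vertex, the bags containing it form a connected subtree. All three properties hold, so this is a valid tree decomposition of width max|bag| − 1 = 4, and hence tw(G) ≤ 4.

Yes; width 4.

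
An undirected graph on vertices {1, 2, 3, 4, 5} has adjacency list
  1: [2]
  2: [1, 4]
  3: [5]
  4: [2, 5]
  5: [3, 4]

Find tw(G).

A width-1 tree decomposition is:
Bags: B1 = {2, 4}  B2 = {1, 2}  B3 = {4, 5}  B4 = {3, 5}
Tree: B1–B2, B1–B3, B3–B4
Every bag has size at most 2, so the width is 2 − 1 = 1 and tw(G) ≤ 1. G has an edge, so its treewidth is at least 1. Hence tw(G) = 1 exactly.

1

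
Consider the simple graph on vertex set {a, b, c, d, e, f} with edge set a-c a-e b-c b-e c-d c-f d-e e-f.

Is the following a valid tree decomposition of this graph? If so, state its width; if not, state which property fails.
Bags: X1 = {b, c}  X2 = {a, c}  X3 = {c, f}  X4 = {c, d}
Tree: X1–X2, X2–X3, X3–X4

No — vertex e appears in no bag.

A tree decomposition must satisfy three properties: every vertex lies in some bag; for every edge, both endpoints lie together in some bag; and for every vertex, the bags containing it form a connected subtree. Here vertex e appears in no bag, so the decomposition is invalid.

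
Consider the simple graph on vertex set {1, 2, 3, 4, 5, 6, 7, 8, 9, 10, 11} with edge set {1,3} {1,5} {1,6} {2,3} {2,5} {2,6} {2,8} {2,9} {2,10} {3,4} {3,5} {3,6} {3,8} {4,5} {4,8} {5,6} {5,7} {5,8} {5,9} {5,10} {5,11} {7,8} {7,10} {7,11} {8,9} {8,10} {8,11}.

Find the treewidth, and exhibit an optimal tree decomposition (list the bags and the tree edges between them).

Treewidth 3.
One such decomposition:
Bags: B1 = {2, 5, 8, 10}  B2 = {2, 3, 5, 8}  B3 = {5, 7, 8, 10}  B4 = {5, 7, 8, 11}  B5 = {3, 4, 5, 8}  B6 = {2, 3, 5, 6}  B7 = {2, 5, 8, 9}  B8 = {1, 3, 5, 6}
Tree: B1–B2, B1–B3, B3–B4, B2–B5, B2–B6, B1–B7, B6–B8

The largest bag has 4 vertices, giving width 3; this decomposition certifies tw(G) ≤ 3. Conversely, {2, 5, 8, 9} is a clique of size 4, and the vertices of any clique must share a bag in every tree decomposition; so some bag has ≥ 4 vertices and tw(G) ≥ 3. Combining the bounds, tw(G) = 3.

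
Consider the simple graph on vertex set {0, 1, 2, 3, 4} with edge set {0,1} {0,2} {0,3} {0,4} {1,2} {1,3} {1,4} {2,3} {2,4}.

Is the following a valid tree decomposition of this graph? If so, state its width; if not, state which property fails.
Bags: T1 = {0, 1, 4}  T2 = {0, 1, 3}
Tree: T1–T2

No — vertex 2 appears in no bag.

A tree decomposition must satisfy three properties: every vertex lies in some bag; for every edge, both endpoints lie together in some bag; and for every vertex, the bags containing it form a connected subtree. Here vertex 2 appears in no bag, so the decomposition is invalid.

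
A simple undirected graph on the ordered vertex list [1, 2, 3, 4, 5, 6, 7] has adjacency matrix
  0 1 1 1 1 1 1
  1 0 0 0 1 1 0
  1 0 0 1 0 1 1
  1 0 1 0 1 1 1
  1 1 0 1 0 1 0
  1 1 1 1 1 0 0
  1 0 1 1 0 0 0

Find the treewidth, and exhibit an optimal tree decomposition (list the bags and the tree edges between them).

Treewidth 3.
Bags: B1 = {1, 3, 4, 6}  B2 = {1, 3, 4, 7}  B3 = {1, 4, 5, 6}  B4 = {1, 2, 5, 6}
Tree: B1–B2, B1–B3, B3–B4

The largest bag has 4 vertices, giving width 3; this decomposition certifies tw(G) ≤ 3. On the other hand G contains the 4-clique {1, 2, 5, 6}. A clique must lie in a single bag of any decomposition, so no decomposition can have width below 3. Hence tw(G) = 3 exactly.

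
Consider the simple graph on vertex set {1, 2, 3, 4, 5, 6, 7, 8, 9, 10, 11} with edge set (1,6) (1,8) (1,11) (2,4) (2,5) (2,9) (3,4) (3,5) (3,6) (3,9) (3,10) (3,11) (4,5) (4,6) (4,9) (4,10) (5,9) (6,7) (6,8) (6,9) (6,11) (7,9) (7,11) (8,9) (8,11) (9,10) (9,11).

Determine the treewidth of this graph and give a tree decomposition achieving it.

Treewidth 3.
Bags: B1 = {3, 4, 6, 9}  B2 = {3, 4, 9, 10}  B3 = {3, 6, 9, 11}  B4 = {3, 4, 5, 9}  B5 = {6, 7, 9, 11}  B6 = {2, 4, 5, 9}  B7 = {6, 8, 9, 11}  B8 = {1, 6, 8, 11}
Tree: B1–B2, B1–B3, B1–B4, B3–B5, B4–B6, B3–B7, B7–B8

Every bag has size at most 4, so the width is 4 − 1 = 3 and tw(G) ≤ 3. Conversely, {1, 6, 8, 11} is a clique of size 4, and the vertices of any clique must share a bag in every tree decomposition; so some bag has ≥ 4 vertices and tw(G) ≥ 3. Therefore the treewidth is 3.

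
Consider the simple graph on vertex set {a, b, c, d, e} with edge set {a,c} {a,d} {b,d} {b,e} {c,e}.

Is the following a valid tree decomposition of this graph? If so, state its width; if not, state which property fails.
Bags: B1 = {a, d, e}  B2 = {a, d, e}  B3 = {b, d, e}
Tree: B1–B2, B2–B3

A tree decomposition must satisfy three properties: every vertex lies in some bag; for every edge, both endpoints lie together in some bag; and for every vertex, the bags containing it form a connected subtree. Here vertex c appears in no bag, so the decomposition is invalid.

No — vertex c appears in no bag.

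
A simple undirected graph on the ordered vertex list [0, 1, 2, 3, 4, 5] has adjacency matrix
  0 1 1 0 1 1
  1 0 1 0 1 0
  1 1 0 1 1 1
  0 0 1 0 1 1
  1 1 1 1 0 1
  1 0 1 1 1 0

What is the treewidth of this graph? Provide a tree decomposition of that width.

Treewidth 3.
One optimal decomposition is:
Bags: B1 = {0, 2, 4, 5}  B2 = {2, 3, 4, 5}  B3 = {0, 1, 2, 4}
Tree: B1–B2, B1–B3

The largest bag has 4 vertices, giving width 3; this decomposition certifies tw(G) ≤ 3. On the other hand G contains the 4-clique {0, 1, 2, 4}. A clique must lie in a single bag of any decomposition, so no decomposition can have width below 3. The upper and lower bounds meet at 3, so that is the treewidth.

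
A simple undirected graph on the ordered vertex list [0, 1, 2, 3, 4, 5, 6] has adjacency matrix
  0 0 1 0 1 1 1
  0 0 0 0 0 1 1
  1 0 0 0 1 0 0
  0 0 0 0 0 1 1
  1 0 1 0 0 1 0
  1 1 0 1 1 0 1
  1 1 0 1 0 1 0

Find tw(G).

2

A width-2 tree decomposition is:
Bags: B1 = {3, 5, 6}  B2 = {1, 5, 6}  B3 = {0, 5, 6}  B4 = {0, 4, 5}  B5 = {0, 2, 4}
Tree: B1–B2, B2–B3, B3–B4, B4–B5
The largest bag has 3 vertices, giving width 2; this decomposition certifies tw(G) ≤ 2. On the other hand G contains the 3-clique {0, 2, 4}. A clique must lie in a single bag of any decomposition, so no decomposition can have width below 2. Therefore the treewidth is 2.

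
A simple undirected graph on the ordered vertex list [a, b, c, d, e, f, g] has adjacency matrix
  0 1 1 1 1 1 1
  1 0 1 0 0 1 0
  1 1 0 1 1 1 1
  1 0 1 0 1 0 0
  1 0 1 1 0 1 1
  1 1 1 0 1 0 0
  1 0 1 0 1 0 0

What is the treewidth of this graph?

A width-3 tree decomposition is:
Bags: B1 = {a, c, e, g}  B2 = {a, c, d, e}  B3 = {a, c, e, f}  B4 = {a, b, c, f}
Tree: B1–B2, B2–B3, B3–B4
Every bag has size at most 4, so the width is 4 − 1 = 3 and tw(G) ≤ 3. Conversely, {a, c, d, e} is a clique of size 4, and the vertices of any clique must share a bag in every tree decomposition; so some bag has ≥ 4 vertices and tw(G) ≥ 3. Therefore the treewidth is 3.

3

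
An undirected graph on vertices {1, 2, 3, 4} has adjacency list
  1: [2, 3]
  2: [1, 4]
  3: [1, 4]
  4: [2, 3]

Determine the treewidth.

A width-2 tree decomposition is:
Bags: B1 = {1, 2, 4}  B2 = {1, 3, 4}
Tree: B1–B2
Each bag holds 3 vertices, so the decomposition has width 2, which upper-bounds the treewidth. For the lower bound, G contains the cycle 1–2–4–3–1, so G is not a forest; only forests have treewidth ≤ 1, hence tw(G) ≥ 2. Therefore the treewidth is 2.

2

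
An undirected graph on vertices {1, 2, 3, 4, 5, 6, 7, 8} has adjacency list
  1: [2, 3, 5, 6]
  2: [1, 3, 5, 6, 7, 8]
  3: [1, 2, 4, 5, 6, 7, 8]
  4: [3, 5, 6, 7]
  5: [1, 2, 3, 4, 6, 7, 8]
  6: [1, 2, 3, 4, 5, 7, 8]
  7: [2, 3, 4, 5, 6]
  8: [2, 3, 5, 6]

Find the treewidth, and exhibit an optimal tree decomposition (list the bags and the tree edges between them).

Treewidth 4.
One such decomposition:
Bags: B1 = {2, 3, 5, 6, 7}  B2 = {3, 4, 5, 6, 7}  B3 = {1, 2, 3, 5, 6}  B4 = {2, 3, 5, 6, 8}
Tree: B1–B2, B1–B3, B3–B4

The largest bag has 5 vertices, giving width 4; this decomposition certifies tw(G) ≤ 4. For the lower bound, the 5 vertices {2, 3, 5, 6, 8} are pairwise adjacent, and any tree decomposition puts a clique entirely inside one bag — forcing width ≥ 4. Combining the bounds, tw(G) = 4.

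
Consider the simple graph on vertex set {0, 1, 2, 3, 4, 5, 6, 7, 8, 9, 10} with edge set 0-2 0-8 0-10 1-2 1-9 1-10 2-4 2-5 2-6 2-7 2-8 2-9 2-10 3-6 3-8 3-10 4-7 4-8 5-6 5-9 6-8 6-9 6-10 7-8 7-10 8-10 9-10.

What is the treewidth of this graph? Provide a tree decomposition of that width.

The largest bag has 4 vertices, giving width 3; this decomposition certifies tw(G) ≤ 3. Conversely, {0, 2, 8, 10} is a clique of size 4, and the vertices of any clique must share a bag in every tree decomposition; so some bag has ≥ 4 vertices and tw(G) ≥ 3. Combining the bounds, tw(G) = 3.

Treewidth 3.
Bags: B1 = {2, 5, 6, 9}  B2 = {2, 6, 9, 10}  B3 = {2, 6, 8, 10}  B4 = {2, 7, 8, 10}  B5 = {3, 6, 8, 10}  B6 = {2, 4, 7, 8}  B7 = {0, 2, 8, 10}  B8 = {1, 2, 9, 10}
Tree: B1–B2, B2–B3, B3–B4, B3–B5, B4–B6, B3–B7, B2–B8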